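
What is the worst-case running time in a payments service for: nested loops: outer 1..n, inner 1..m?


Reasoning: product of independent bounds
Complexity: O(n*m)

O(n*m)


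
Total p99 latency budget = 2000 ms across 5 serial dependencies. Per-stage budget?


Formula: per_stage = total_budget / stages
per_stage = 2000 / 5
per_stage = 400.0 ms

400.0 ms


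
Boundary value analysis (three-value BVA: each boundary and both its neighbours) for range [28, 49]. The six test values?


Range: [28, 49]
Boundaries: just below min, min, min+1, max-1, max, just above max
Values: [27, 28, 29, 48, 49, 50]

[27, 28, 29, 48, 49, 50]


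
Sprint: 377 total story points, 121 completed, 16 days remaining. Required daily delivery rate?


Formula: Required rate = Remaining points / Days left
Remaining = 377 - 121 = 256 points
Required rate = 256 / 16 = 16.0 points/day

16.0 points/day


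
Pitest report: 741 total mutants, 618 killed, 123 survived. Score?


Mutation score = killed / total * 100
Mutation score = 618 / 741 * 100
Mutation score = 83.4%

83.4%


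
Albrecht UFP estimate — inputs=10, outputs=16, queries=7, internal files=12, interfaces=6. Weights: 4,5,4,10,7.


UFP = EI*4 + EO*5 + EQ*4 + ILF*10 + EIF*7
UFP = 10*4 + 16*5 + 7*4 + 12*10 + 6*7
UFP = 40 + 80 + 28 + 120 + 42
UFP = 310

310


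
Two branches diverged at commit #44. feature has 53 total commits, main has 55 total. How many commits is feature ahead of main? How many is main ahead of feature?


Common ancestor: commit #44
feature commits after divergence: 53 - 44 = 9
main commits after divergence: 55 - 44 = 11
feature is 9 commits ahead of main
main is 11 commits ahead of feature

feature ahead: 9, main ahead: 11


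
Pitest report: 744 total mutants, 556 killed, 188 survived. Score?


Mutation score = killed / total * 100
Mutation score = 556 / 744 * 100
Mutation score = 74.73%

74.73%


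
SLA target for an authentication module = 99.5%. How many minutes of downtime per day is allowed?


Formula: allowed downtime = period * (100 - SLA) / 100
Period (day) = 1440 minutes
Unavailability fraction = (100 - 99.5) / 100
Allowed downtime = 1440 * (100 - 99.5) / 100
Allowed downtime = 7.2 minutes

7.2 minutes


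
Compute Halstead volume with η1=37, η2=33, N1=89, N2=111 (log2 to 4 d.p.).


Formula: V = N * log2(η), where N = N1 + N2 and η = η1 + η2
η = 37 + 33 = 70
N = 89 + 111 = 200
log2(70) ≈ 6.1293
V = 200 * 6.1293 = 1225.86

1225.86


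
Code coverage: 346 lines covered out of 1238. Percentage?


Coverage = covered / total * 100
Coverage = 346 / 1238 * 100
Coverage = 27.95%

27.95%


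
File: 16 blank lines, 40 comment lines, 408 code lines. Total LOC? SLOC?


Total LOC = blank + comment + code
Total LOC = 16 + 40 + 408 = 464
SLOC (source only) = code = 408

Total LOC: 464, SLOC: 408


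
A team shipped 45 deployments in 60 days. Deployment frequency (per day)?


Formula: deployments per day = releases / days
= 45 / 60
= 0.75 deploys/day
(equivalently, 5.25 deploys/week)

0.75 deploys/day


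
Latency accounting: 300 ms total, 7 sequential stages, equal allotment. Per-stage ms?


Formula: per_stage = total_budget / stages
per_stage = 300 / 7
per_stage = 42.86 ms

42.86 ms


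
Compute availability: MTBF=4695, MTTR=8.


Availability = MTBF / (MTBF + MTTR)
Availability = 4695 / (4695 + 8)
Availability = 4695 / 4703
Availability = 99.8299%

99.8299%


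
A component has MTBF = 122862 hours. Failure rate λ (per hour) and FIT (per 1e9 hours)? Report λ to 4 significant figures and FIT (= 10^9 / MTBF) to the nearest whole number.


Formula: λ = 1 / MTBF; FIT = λ × 1e9 = 1e9 / MTBF
λ = 1 / 122862 ≈ 8.139e-06 failures/hour
FIT = 1e9 / 122862 ≈ 8139 failures per 1e9 hours (nearest whole number)

λ = 8.139e-06 /h, FIT = 8139


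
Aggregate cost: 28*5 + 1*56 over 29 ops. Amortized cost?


Formula: Amortized cost = Total cost / Operations
Total cost = (28 * 5) + (1 * 56)
Total cost = 140 + 56 = 196
Amortized = 196 / 29 = 6.7586

6.7586


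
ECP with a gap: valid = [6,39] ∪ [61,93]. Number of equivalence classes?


Valid ranges: [6,39] and [61,93]
Class 1: x < 6 — invalid
Class 2: 6 ≤ x ≤ 39 — valid
Class 3: 39 < x < 61 — invalid (gap between ranges)
Class 4: 61 ≤ x ≤ 93 — valid
Class 5: x > 93 — invalid
Total equivalence classes: 5

5 equivalence classes


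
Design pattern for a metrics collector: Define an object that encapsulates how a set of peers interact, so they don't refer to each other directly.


This matches the Mediator pattern

Mediator


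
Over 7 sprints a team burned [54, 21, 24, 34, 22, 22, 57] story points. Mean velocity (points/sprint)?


Formula: Avg velocity = Total points / Number of sprints
Points: [54, 21, 24, 34, 22, 22, 57]
Sum = 54 + 21 + 24 + 34 + 22 + 22 + 57 = 234
Avg velocity = 234 / 7 = 33.43 points/sprint

33.43 points/sprint


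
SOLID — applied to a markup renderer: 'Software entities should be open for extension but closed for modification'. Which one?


This describes the Open/Closed Principle (OCP)

Open/Closed Principle (OCP)


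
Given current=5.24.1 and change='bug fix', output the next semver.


Current: 5.24.1
Change category: 'bug fix' → patch bump
SemVer rule: patch bump → increment PATCH (MAJOR and MINOR unchanged)
New: 5.24.2

5.24.2


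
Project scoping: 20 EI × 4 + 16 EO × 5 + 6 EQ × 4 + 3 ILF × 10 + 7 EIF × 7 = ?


UFP = EI*4 + EO*5 + EQ*4 + ILF*10 + EIF*7
UFP = 20*4 + 16*5 + 6*4 + 3*10 + 7*7
UFP = 80 + 80 + 24 + 30 + 49
UFP = 263

263


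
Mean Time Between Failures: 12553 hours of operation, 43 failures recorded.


Formula: MTBF = Total operating time / Number of failures
MTBF = 12553 / 43
MTBF = 291.93 hours

291.93 hours


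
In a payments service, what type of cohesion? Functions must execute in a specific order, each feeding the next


Reasoning: Output of one is input to next
Type: Sequential cohesion

Sequential cohesion


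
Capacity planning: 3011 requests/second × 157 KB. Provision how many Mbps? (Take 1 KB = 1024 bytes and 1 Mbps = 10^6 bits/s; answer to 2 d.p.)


Formula: Mbps = payload_bytes * RPS * 8 / 1e6
Payload per request = 157 KB = 157 * 1024 = 160768 bytes
Total bytes/sec = 160768 * 3011 = 484072448
Total bits/sec = 484072448 * 8 = 3872579584
Mbps = 3872579584 / 1e6 = 3872.58

3872.58 Mbps


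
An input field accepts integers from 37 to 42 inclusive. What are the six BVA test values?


Range: [37, 42]
Boundaries: just below min, min, min+1, max-1, max, just above max
Values: [36, 37, 38, 41, 42, 43]

[36, 37, 38, 41, 42, 43]


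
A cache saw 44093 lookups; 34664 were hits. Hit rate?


Formula: hit rate = hits / (hits + misses) * 100
hit rate = 34664 / (34664 + 9429) * 100
hit rate = 34664 / 44093 * 100
hit rate = 78.62%

78.62%


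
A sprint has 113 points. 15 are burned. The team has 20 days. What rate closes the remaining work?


Formula: Required rate = Remaining points / Days left
Remaining = 113 - 15 = 98 points
Required rate = 98 / 20 = 4.9 points/day

4.9 points/day


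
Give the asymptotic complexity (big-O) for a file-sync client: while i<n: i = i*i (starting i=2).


Reasoning: squaring drives double-exponential growth; iterations ~ log log n
Complexity: O(log log n)

O(log log n)


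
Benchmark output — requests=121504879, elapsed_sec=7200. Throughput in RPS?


Formula: throughput = requests / seconds
throughput = 121504879 / 7200
throughput = 16875.68 requests/second

16875.68 requests/second


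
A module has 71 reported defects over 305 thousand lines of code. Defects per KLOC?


Defect density = defects / KLOC
Defect density = 71 / 305
Defect density = 0.233 defects/KLOC

0.233 defects/KLOC


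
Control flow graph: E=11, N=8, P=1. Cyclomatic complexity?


Formula: V(G) = E - N + 2P
V(G) = 11 - 8 + 2*1
V(G) = 3 + 2
V(G) = 5

5


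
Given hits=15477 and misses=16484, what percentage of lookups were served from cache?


Formula: hit rate = hits / (hits + misses) * 100
hit rate = 15477 / (15477 + 16484) * 100
hit rate = 15477 / 31961 * 100
hit rate = 48.42%

48.42%


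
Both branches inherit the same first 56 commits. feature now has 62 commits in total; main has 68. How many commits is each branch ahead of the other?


Common ancestor: commit #56
feature commits after divergence: 62 - 56 = 6
main commits after divergence: 68 - 56 = 12
feature is 6 commits ahead of main
main is 12 commits ahead of feature

feature ahead: 6, main ahead: 12


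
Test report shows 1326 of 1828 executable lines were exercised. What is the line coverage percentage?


Coverage = covered / total * 100
Coverage = 1326 / 1828 * 100
Coverage = 72.54%

72.54%


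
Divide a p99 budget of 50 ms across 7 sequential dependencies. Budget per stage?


Formula: per_stage = total_budget / stages
per_stage = 50 / 7
per_stage = 7.14 ms

7.14 ms


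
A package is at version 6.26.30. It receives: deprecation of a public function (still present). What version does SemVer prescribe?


Current: 6.26.30
Change category: 'deprecation of a public function (still present)' → minor bump
SemVer rule: minor bump → increment MINOR, reset PATCH to 0 (MAJOR unchanged)
New: 6.27.0

6.27.0


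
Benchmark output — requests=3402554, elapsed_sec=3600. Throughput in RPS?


Formula: throughput = requests / seconds
throughput = 3402554 / 3600
throughput = 945.15 requests/second

945.15 requests/second


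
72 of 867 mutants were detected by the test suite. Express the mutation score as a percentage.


Mutation score = killed / total * 100
Mutation score = 72 / 867 * 100
Mutation score = 8.3%

8.3%


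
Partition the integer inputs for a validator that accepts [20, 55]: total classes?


Valid range: [20, 55]
Class 1: x < 20 — invalid
Class 2: 20 ≤ x ≤ 55 — valid
Class 3: x > 55 — invalid
Total equivalence classes: 3

3 equivalence classes


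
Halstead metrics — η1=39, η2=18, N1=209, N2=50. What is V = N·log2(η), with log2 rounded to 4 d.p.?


Formula: V = N * log2(η), where N = N1 + N2 and η = η1 + η2
η = 39 + 18 = 57
N = 209 + 50 = 259
log2(57) ≈ 5.8329
V = 259 * 5.8329 = 1510.72

1510.72


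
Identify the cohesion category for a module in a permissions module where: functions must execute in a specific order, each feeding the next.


Reasoning: Output of one is input to next
Type: Sequential cohesion

Sequential cohesion


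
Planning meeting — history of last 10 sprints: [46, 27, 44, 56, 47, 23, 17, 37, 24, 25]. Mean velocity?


Formula: Avg velocity = Total points / Number of sprints
Points: [46, 27, 44, 56, 47, 23, 17, 37, 24, 25]
Sum = 46 + 27 + 44 + 56 + 47 + 23 + 17 + 37 + 24 + 25 = 346
Avg velocity = 346 / 10 = 34.6 points/sprint

34.6 points/sprint


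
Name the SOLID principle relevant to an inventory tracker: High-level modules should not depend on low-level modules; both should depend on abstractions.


This describes the Dependency Inversion Principle (DIP)

Dependency Inversion Principle (DIP)


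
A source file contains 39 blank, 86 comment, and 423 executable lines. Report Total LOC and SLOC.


Total LOC = blank + comment + code
Total LOC = 39 + 86 + 423 = 548
SLOC (source only) = code = 423

Total LOC: 548, SLOC: 423


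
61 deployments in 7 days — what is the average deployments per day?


Formula: deployments per day = releases / days
= 61 / 7
= 8.714 deploys/day
(equivalently, 61.0 deploys/week)

8.714 deploys/day


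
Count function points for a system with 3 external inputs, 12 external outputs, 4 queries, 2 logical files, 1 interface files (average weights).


UFP = EI*4 + EO*5 + EQ*4 + ILF*10 + EIF*7
UFP = 3*4 + 12*5 + 4*4 + 2*10 + 1*7
UFP = 12 + 60 + 16 + 20 + 7
UFP = 115

115


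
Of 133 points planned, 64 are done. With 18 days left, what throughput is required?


Formula: Required rate = Remaining points / Days left
Remaining = 133 - 64 = 69 points
Required rate = 69 / 18 = 3.83 points/day

3.83 points/day


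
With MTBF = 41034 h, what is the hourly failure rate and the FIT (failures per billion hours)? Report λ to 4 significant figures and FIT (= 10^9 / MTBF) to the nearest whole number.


Formula: λ = 1 / MTBF; FIT = λ × 1e9 = 1e9 / MTBF
λ = 1 / 41034 ≈ 2.437e-05 failures/hour
FIT = 1e9 / 41034 ≈ 24370 failures per 1e9 hours (nearest whole number)

λ = 2.437e-05 /h, FIT = 24370


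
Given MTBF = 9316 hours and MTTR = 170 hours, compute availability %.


Availability = MTBF / (MTBF + MTTR)
Availability = 9316 / (9316 + 170)
Availability = 9316 / 9486
Availability = 98.2079%

98.2079%


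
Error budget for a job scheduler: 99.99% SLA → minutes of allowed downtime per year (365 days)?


Formula: allowed downtime = period * (100 - SLA) / 100
Period (year (365 days)) = 525600 minutes
Unavailability fraction = (100 - 99.99) / 100
Allowed downtime = 525600 * (100 - 99.99) / 100
Allowed downtime = 52.56 minutes

52.56 minutes


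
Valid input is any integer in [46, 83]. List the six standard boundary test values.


Range: [46, 83]
Boundaries: just below min, min, min+1, max-1, max, just above max
Values: [45, 46, 47, 82, 83, 84]

[45, 46, 47, 82, 83, 84]


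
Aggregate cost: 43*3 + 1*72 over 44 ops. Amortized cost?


Formula: Amortized cost = Total cost / Operations
Total cost = (43 * 3) + (1 * 72)
Total cost = 129 + 72 = 201
Amortized = 201 / 44 = 4.5682

4.5682


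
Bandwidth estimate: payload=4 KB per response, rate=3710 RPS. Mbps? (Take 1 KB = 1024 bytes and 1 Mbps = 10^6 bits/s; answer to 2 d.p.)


Formula: Mbps = payload_bytes * RPS * 8 / 1e6
Payload per request = 4 KB = 4 * 1024 = 4096 bytes
Total bytes/sec = 4096 * 3710 = 15196160
Total bits/sec = 15196160 * 8 = 121569280
Mbps = 121569280 / 1e6 = 121.57

121.57 Mbps


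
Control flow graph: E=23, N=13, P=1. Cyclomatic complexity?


Formula: V(G) = E - N + 2P
V(G) = 23 - 13 + 2*1
V(G) = 10 + 2
V(G) = 12

12


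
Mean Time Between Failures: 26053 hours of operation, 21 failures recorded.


Formula: MTBF = Total operating time / Number of failures
MTBF = 26053 / 21
MTBF = 1240.62 hours

1240.62 hours


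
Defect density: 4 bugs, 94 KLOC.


Defect density = defects / KLOC
Defect density = 4 / 94
Defect density = 0.043 defects/KLOC

0.043 defects/KLOC


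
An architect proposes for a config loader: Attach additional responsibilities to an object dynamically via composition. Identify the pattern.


This matches the Decorator pattern

Decorator


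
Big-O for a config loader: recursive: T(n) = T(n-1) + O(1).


Reasoning: linear recursion with constant work per frame
Complexity: O(n)

O(n)


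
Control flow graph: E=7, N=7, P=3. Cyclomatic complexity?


Formula: V(G) = E - N + 2P
V(G) = 7 - 7 + 2*3
V(G) = 0 + 6
V(G) = 6

6


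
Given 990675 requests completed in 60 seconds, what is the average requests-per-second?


Formula: throughput = requests / seconds
throughput = 990675 / 60
throughput = 16511.25 requests/second

16511.25 requests/second


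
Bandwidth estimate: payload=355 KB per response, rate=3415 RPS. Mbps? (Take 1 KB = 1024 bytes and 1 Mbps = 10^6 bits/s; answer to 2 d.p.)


Formula: Mbps = payload_bytes * RPS * 8 / 1e6
Payload per request = 355 KB = 355 * 1024 = 363520 bytes
Total bytes/sec = 363520 * 3415 = 1241420800
Total bits/sec = 1241420800 * 8 = 9931366400
Mbps = 9931366400 / 1e6 = 9931.37

9931.37 Mbps


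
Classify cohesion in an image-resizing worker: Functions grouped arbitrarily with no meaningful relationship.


Reasoning: Worst: random grouping
Type: Coincidental cohesion

Coincidental cohesion


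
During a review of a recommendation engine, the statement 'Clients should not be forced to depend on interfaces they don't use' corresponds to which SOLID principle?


This describes the Interface Segregation Principle (ISP)

Interface Segregation Principle (ISP)


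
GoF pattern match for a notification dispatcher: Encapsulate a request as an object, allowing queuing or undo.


This matches the Command pattern

Command


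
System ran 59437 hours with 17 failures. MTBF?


Formula: MTBF = Total operating time / Number of failures
MTBF = 59437 / 17
MTBF = 3496.29 hours

3496.29 hours


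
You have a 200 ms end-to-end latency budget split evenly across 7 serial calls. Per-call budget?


Formula: per_stage = total_budget / stages
per_stage = 200 / 7
per_stage = 28.57 ms

28.57 ms


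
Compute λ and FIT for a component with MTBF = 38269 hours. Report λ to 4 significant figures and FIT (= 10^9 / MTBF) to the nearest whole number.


Formula: λ = 1 / MTBF; FIT = λ × 1e9 = 1e9 / MTBF
λ = 1 / 38269 ≈ 2.613e-05 failures/hour
FIT = 1e9 / 38269 ≈ 26131 failures per 1e9 hours (nearest whole number)

λ = 2.613e-05 /h, FIT = 26131


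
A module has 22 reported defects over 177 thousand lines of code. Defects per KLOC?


Defect density = defects / KLOC
Defect density = 22 / 177
Defect density = 0.124 defects/KLOC

0.124 defects/KLOC


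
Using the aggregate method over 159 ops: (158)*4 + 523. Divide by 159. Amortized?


Formula: Amortized cost = Total cost / Operations
Total cost = (158 * 4) + (1 * 523)
Total cost = 632 + 523 = 1155
Amortized = 1155 / 159 = 7.2642

7.2642


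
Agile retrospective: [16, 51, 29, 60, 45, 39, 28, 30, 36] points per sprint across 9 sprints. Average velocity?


Formula: Avg velocity = Total points / Number of sprints
Points: [16, 51, 29, 60, 45, 39, 28, 30, 36]
Sum = 16 + 51 + 29 + 60 + 45 + 39 + 28 + 30 + 36 = 334
Avg velocity = 334 / 9 = 37.11 points/sprint

37.11 points/sprint


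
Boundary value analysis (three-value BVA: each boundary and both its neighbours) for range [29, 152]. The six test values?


Range: [29, 152]
Boundaries: just below min, min, min+1, max-1, max, just above max
Values: [28, 29, 30, 151, 152, 153]

[28, 29, 30, 151, 152, 153]


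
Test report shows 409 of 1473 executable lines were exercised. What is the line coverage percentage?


Coverage = covered / total * 100
Coverage = 409 / 1473 * 100
Coverage = 27.77%

27.77%


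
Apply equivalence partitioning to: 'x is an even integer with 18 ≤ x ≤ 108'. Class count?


Constraint: even integers in [18, 108]
Class 1: x < 18 — out-of-range invalid
Class 2: x in [18,108] but odd — wrong type invalid
Class 3: x in [18,108] and even — valid
Class 4: x > 108 — out-of-range invalid
Total equivalence classes: 4

4 equivalence classes


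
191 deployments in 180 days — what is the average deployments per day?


Formula: deployments per day = releases / days
= 191 / 180
= 1.061 deploys/day
(equivalently, 7.43 deploys/week)

1.061 deploys/day


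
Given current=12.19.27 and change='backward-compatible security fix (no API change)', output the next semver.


Current: 12.19.27
Change category: 'backward-compatible security fix (no API change)' → patch bump
SemVer rule: patch bump → increment PATCH (MAJOR and MINOR unchanged)
New: 12.19.28

12.19.28


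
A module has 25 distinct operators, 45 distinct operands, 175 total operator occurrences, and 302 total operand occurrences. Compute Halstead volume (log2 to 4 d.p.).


Formula: V = N * log2(η), where N = N1 + N2 and η = η1 + η2
η = 25 + 45 = 70
N = 175 + 302 = 477
log2(70) ≈ 6.1293
V = 477 * 6.1293 = 2923.68

2923.68


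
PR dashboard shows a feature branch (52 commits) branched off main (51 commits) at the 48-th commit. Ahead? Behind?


Common ancestor: commit #48
feature commits after divergence: 52 - 48 = 4
main commits after divergence: 51 - 48 = 3
feature is 4 commits ahead of main
main is 3 commits ahead of feature

feature ahead: 4, main ahead: 3


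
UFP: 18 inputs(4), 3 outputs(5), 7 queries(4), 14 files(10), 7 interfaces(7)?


UFP = EI*4 + EO*5 + EQ*4 + ILF*10 + EIF*7
UFP = 18*4 + 3*5 + 7*4 + 14*10 + 7*7
UFP = 72 + 15 + 28 + 140 + 49
UFP = 304

304


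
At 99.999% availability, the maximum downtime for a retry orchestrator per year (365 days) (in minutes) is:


Formula: allowed downtime = period * (100 - SLA) / 100
Period (year (365 days)) = 525600 minutes
Unavailability fraction = (100 - 99.999) / 100
Allowed downtime = 525600 * (100 - 99.999) / 100
Allowed downtime = 5.256 minutes

5.256 minutes


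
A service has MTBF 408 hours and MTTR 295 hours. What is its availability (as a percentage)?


Availability = MTBF / (MTBF + MTTR)
Availability = 408 / (408 + 295)
Availability = 408 / 703
Availability = 58.037%

58.037%


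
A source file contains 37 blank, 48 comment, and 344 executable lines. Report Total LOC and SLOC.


Total LOC = blank + comment + code
Total LOC = 37 + 48 + 344 = 429
SLOC (source only) = code = 344

Total LOC: 429, SLOC: 344


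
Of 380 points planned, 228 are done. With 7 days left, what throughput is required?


Formula: Required rate = Remaining points / Days left
Remaining = 380 - 228 = 152 points
Required rate = 152 / 7 = 21.71 points/day

21.71 points/day


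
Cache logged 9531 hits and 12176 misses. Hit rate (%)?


Formula: hit rate = hits / (hits + misses) * 100
hit rate = 9531 / (9531 + 12176) * 100
hit rate = 9531 / 21707 * 100
hit rate = 43.91%

43.91%


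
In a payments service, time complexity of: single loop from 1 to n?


Reasoning: one pass through n items
Complexity: O(n)

O(n)


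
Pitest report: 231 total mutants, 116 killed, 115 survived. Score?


Mutation score = killed / total * 100
Mutation score = 116 / 231 * 100
Mutation score = 50.22%

50.22%


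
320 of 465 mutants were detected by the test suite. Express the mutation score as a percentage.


Mutation score = killed / total * 100
Mutation score = 320 / 465 * 100
Mutation score = 68.82%

68.82%


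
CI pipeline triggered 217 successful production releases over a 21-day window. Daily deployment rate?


Formula: deployments per day = releases / days
= 217 / 21
= 10.333 deploys/day
(equivalently, 72.33 deploys/week)

10.333 deploys/day


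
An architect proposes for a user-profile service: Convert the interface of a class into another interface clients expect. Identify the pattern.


This matches the Adapter pattern

Adapter


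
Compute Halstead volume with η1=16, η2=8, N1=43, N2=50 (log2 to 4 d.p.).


Formula: V = N * log2(η), where N = N1 + N2 and η = η1 + η2
η = 16 + 8 = 24
N = 43 + 50 = 93
log2(24) ≈ 4.5850
V = 93 * 4.5850 = 426.41

426.41


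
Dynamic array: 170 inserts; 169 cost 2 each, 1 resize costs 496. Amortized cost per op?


Formula: Amortized cost = Total cost / Operations
Total cost = (169 * 2) + (1 * 496)
Total cost = 338 + 496 = 834
Amortized = 834 / 170 = 4.9059

4.9059


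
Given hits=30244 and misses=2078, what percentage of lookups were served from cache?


Formula: hit rate = hits / (hits + misses) * 100
hit rate = 30244 / (30244 + 2078) * 100
hit rate = 30244 / 32322 * 100
hit rate = 93.57%

93.57%


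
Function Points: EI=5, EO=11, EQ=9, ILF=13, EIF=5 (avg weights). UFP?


UFP = EI*4 + EO*5 + EQ*4 + ILF*10 + EIF*7
UFP = 5*4 + 11*5 + 9*4 + 13*10 + 5*7
UFP = 20 + 55 + 36 + 130 + 35
UFP = 276

276


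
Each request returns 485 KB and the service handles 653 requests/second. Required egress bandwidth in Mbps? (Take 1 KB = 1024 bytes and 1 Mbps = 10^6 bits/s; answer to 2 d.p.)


Formula: Mbps = payload_bytes * RPS * 8 / 1e6
Payload per request = 485 KB = 485 * 1024 = 496640 bytes
Total bytes/sec = 496640 * 653 = 324305920
Total bits/sec = 324305920 * 8 = 2594447360
Mbps = 2594447360 / 1e6 = 2594.45

2594.45 Mbps


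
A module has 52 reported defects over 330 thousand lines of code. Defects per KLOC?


Defect density = defects / KLOC
Defect density = 52 / 330
Defect density = 0.158 defects/KLOC

0.158 defects/KLOC


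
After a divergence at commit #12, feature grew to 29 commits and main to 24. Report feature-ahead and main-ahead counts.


Common ancestor: commit #12
feature commits after divergence: 29 - 12 = 17
main commits after divergence: 24 - 12 = 12
feature is 17 commits ahead of main
main is 12 commits ahead of feature

feature ahead: 17, main ahead: 12


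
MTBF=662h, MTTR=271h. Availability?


Availability = MTBF / (MTBF + MTTR)
Availability = 662 / (662 + 271)
Availability = 662 / 933
Availability = 70.9539%

70.9539%


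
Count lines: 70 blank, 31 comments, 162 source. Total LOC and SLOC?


Total LOC = blank + comment + code
Total LOC = 70 + 31 + 162 = 263
SLOC (source only) = code = 162

Total LOC: 263, SLOC: 162


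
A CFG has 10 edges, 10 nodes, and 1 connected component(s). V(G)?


Formula: V(G) = E - N + 2P
V(G) = 10 - 10 + 2*1
V(G) = 0 + 2
V(G) = 2

2


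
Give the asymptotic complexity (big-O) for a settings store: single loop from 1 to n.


Reasoning: one pass through n items
Complexity: O(n)

O(n)


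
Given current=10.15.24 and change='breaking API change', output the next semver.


Current: 10.15.24
Change category: 'breaking API change' → major bump
SemVer rule: major bump → increment MAJOR, reset MINOR and PATCH to 0
New: 11.0.0

11.0.0


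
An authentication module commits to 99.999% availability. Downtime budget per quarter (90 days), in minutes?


Formula: allowed downtime = period * (100 - SLA) / 100
Period (quarter (90 days)) = 129600 minutes
Unavailability fraction = (100 - 99.999) / 100
Allowed downtime = 129600 * (100 - 99.999) / 100
Allowed downtime = 1.296 minutes

1.296 minutes


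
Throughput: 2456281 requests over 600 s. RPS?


Formula: throughput = requests / seconds
throughput = 2456281 / 600
throughput = 4093.8 requests/second

4093.8 requests/second


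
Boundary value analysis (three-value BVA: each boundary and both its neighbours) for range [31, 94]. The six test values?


Range: [31, 94]
Boundaries: just below min, min, min+1, max-1, max, just above max
Values: [30, 31, 32, 93, 94, 95]

[30, 31, 32, 93, 94, 95]


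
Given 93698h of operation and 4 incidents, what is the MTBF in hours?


Formula: MTBF = Total operating time / Number of failures
MTBF = 93698 / 4
MTBF = 23424.5 hours

23424.5 hours


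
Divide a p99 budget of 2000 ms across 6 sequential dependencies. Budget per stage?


Formula: per_stage = total_budget / stages
per_stage = 2000 / 6
per_stage = 333.33 ms

333.33 ms


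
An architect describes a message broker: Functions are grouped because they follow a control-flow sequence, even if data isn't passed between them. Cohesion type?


Reasoning: Grouped by order of execution within a routine, not by data flow
Type: Procedural cohesion

Procedural cohesion


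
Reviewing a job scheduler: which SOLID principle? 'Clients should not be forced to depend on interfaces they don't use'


This describes the Interface Segregation Principle (ISP)

Interface Segregation Principle (ISP)


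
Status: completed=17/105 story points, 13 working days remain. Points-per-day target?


Formula: Required rate = Remaining points / Days left
Remaining = 105 - 17 = 88 points
Required rate = 88 / 13 = 6.77 points/day

6.77 points/day


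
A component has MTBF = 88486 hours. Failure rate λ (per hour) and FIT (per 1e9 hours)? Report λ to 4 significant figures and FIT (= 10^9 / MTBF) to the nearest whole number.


Formula: λ = 1 / MTBF; FIT = λ × 1e9 = 1e9 / MTBF
λ = 1 / 88486 ≈ 1.130e-05 failures/hour
FIT = 1e9 / 88486 ≈ 11301 failures per 1e9 hours (nearest whole number)

λ = 1.130e-05 /h, FIT = 11301


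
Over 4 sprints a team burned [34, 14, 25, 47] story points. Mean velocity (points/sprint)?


Formula: Avg velocity = Total points / Number of sprints
Points: [34, 14, 25, 47]
Sum = 34 + 14 + 25 + 47 = 120
Avg velocity = 120 / 4 = 30.0 points/sprint

30.0 points/sprint


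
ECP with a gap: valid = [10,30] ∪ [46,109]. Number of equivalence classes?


Valid ranges: [10,30] and [46,109]
Class 1: x < 10 — invalid
Class 2: 10 ≤ x ≤ 30 — valid
Class 3: 30 < x < 46 — invalid (gap between ranges)
Class 4: 46 ≤ x ≤ 109 — valid
Class 5: x > 109 — invalid
Total equivalence classes: 5

5 equivalence classes


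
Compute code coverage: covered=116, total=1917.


Coverage = covered / total * 100
Coverage = 116 / 1917 * 100
Coverage = 6.05%

6.05%


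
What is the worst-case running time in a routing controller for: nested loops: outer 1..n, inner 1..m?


Reasoning: product of independent bounds
Complexity: O(n*m)

O(n*m)


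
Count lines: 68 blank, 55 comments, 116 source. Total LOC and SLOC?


Total LOC = blank + comment + code
Total LOC = 68 + 55 + 116 = 239
SLOC (source only) = code = 116

Total LOC: 239, SLOC: 116


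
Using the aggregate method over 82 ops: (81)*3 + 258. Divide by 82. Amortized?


Formula: Amortized cost = Total cost / Operations
Total cost = (81 * 3) + (1 * 258)
Total cost = 243 + 258 = 501
Amortized = 501 / 82 = 6.1098

6.1098


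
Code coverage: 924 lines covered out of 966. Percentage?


Coverage = covered / total * 100
Coverage = 924 / 966 * 100
Coverage = 95.65%

95.65%


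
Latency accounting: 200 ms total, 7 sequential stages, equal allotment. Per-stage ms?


Formula: per_stage = total_budget / stages
per_stage = 200 / 7
per_stage = 28.57 ms

28.57 ms


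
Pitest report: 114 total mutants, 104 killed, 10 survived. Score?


Mutation score = killed / total * 100
Mutation score = 104 / 114 * 100
Mutation score = 91.23%

91.23%


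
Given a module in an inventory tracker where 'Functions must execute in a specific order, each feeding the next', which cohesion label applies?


Reasoning: Output of one is input to next
Type: Sequential cohesion

Sequential cohesion


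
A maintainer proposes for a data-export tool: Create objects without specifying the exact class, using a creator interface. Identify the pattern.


This matches the Factory Method pattern

Factory Method


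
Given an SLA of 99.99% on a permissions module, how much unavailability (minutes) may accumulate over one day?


Formula: allowed downtime = period * (100 - SLA) / 100
Period (day) = 1440 minutes
Unavailability fraction = (100 - 99.99) / 100
Allowed downtime = 1440 * (100 - 99.99) / 100
Allowed downtime = 0.144 minutes

0.144 minutes


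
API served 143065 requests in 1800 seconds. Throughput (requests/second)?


Formula: throughput = requests / seconds
throughput = 143065 / 1800
throughput = 79.48 requests/second

79.48 requests/second


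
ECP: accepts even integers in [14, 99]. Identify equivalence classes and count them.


Constraint: even integers in [14, 99]
Class 1: x < 14 — out-of-range invalid
Class 2: x in [14,99] but odd — wrong type invalid
Class 3: x in [14,99] and even — valid
Class 4: x > 99 — out-of-range invalid
Total equivalence classes: 4

4 equivalence classes


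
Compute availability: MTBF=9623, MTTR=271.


Availability = MTBF / (MTBF + MTTR)
Availability = 9623 / (9623 + 271)
Availability = 9623 / 9894
Availability = 97.261%

97.261%


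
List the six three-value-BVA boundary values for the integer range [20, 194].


Range: [20, 194]
Boundaries: just below min, min, min+1, max-1, max, just above max
Values: [19, 20, 21, 193, 194, 195]

[19, 20, 21, 193, 194, 195]


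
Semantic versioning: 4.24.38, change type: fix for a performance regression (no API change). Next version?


Current: 4.24.38
Change category: 'fix for a performance regression (no API change)' → patch bump
SemVer rule: patch bump → increment PATCH (MAJOR and MINOR unchanged)
New: 4.24.39

4.24.39


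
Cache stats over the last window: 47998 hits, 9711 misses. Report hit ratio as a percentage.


Formula: hit rate = hits / (hits + misses) * 100
hit rate = 47998 / (47998 + 9711) * 100
hit rate = 47998 / 57709 * 100
hit rate = 83.17%

83.17%


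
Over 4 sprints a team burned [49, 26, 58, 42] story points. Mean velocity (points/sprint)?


Formula: Avg velocity = Total points / Number of sprints
Points: [49, 26, 58, 42]
Sum = 49 + 26 + 58 + 42 = 175
Avg velocity = 175 / 4 = 43.75 points/sprint

43.75 points/sprint


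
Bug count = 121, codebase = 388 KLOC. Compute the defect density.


Defect density = defects / KLOC
Defect density = 121 / 388
Defect density = 0.312 defects/KLOC

0.312 defects/KLOC


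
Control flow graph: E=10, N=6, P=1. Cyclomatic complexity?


Formula: V(G) = E - N + 2P
V(G) = 10 - 6 + 2*1
V(G) = 4 + 2
V(G) = 6

6


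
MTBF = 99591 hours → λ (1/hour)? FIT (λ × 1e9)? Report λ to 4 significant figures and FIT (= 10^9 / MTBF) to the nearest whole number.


Formula: λ = 1 / MTBF; FIT = λ × 1e9 = 1e9 / MTBF
λ = 1 / 99591 ≈ 1.004e-05 failures/hour
FIT = 1e9 / 99591 ≈ 10041 failures per 1e9 hours (nearest whole number)

λ = 1.004e-05 /h, FIT = 10041


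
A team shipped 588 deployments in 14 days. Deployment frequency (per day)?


Formula: deployments per day = releases / days
= 588 / 14
= 42.0 deploys/day
(equivalently, 294.0 deploys/week)

42.0 deploys/day


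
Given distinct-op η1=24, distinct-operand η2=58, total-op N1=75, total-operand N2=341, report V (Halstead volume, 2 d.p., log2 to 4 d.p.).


Formula: V = N * log2(η), where N = N1 + N2 and η = η1 + η2
η = 24 + 58 = 82
N = 75 + 341 = 416
log2(82) ≈ 6.3576
V = 416 * 6.3576 = 2644.76

2644.76


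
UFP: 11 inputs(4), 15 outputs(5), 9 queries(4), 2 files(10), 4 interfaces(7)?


UFP = EI*4 + EO*5 + EQ*4 + ILF*10 + EIF*7
UFP = 11*4 + 15*5 + 9*4 + 2*10 + 4*7
UFP = 44 + 75 + 36 + 20 + 28
UFP = 203

203


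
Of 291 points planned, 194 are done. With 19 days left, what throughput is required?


Formula: Required rate = Remaining points / Days left
Remaining = 291 - 194 = 97 points
Required rate = 97 / 19 = 5.11 points/day

5.11 points/day


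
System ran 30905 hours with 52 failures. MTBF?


Formula: MTBF = Total operating time / Number of failures
MTBF = 30905 / 52
MTBF = 594.33 hours

594.33 hours


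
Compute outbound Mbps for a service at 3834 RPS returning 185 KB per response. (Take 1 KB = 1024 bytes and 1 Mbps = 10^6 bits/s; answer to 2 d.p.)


Formula: Mbps = payload_bytes * RPS * 8 / 1e6
Payload per request = 185 KB = 185 * 1024 = 189440 bytes
Total bytes/sec = 189440 * 3834 = 726312960
Total bits/sec = 726312960 * 8 = 5810503680
Mbps = 5810503680 / 1e6 = 5810.5

5810.5 Mbps


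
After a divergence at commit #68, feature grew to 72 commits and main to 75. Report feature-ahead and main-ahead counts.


Common ancestor: commit #68
feature commits after divergence: 72 - 68 = 4
main commits after divergence: 75 - 68 = 7
feature is 4 commits ahead of main
main is 7 commits ahead of feature

feature ahead: 4, main ahead: 7


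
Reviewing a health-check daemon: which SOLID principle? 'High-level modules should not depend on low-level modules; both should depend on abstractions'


This describes the Dependency Inversion Principle (DIP)

Dependency Inversion Principle (DIP)


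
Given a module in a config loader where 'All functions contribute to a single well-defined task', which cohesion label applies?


Reasoning: Best: single purpose
Type: Functional cohesion

Functional cohesion


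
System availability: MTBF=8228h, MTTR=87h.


Availability = MTBF / (MTBF + MTTR)
Availability = 8228 / (8228 + 87)
Availability = 8228 / 8315
Availability = 98.9537%

98.9537%


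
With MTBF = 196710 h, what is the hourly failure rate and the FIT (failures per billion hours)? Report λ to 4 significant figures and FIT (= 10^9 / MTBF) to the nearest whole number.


Formula: λ = 1 / MTBF; FIT = λ × 1e9 = 1e9 / MTBF
λ = 1 / 196710 ≈ 5.084e-06 failures/hour
FIT = 1e9 / 196710 ≈ 5084 failures per 1e9 hours (nearest whole number)

λ = 5.084e-06 /h, FIT = 5084


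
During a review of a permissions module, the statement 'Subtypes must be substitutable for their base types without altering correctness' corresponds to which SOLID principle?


This describes the Liskov Substitution Principle (LSP)

Liskov Substitution Principle (LSP)


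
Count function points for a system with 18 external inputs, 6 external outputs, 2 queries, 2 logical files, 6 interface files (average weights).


UFP = EI*4 + EO*5 + EQ*4 + ILF*10 + EIF*7
UFP = 18*4 + 6*5 + 2*4 + 2*10 + 6*7
UFP = 72 + 30 + 8 + 20 + 42
UFP = 172

172


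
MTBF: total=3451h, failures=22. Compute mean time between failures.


Formula: MTBF = Total operating time / Number of failures
MTBF = 3451 / 22
MTBF = 156.86 hours

156.86 hours


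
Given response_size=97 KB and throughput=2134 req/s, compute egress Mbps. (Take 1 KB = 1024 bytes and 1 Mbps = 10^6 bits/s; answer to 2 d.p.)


Formula: Mbps = payload_bytes * RPS * 8 / 1e6
Payload per request = 97 KB = 97 * 1024 = 99328 bytes
Total bytes/sec = 99328 * 2134 = 211965952
Total bits/sec = 211965952 * 8 = 1695727616
Mbps = 1695727616 / 1e6 = 1695.73

1695.73 Mbps


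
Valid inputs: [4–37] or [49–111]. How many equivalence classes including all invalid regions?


Valid ranges: [4,37] and [49,111]
Class 1: x < 4 — invalid
Class 2: 4 ≤ x ≤ 37 — valid
Class 3: 37 < x < 49 — invalid (gap between ranges)
Class 4: 49 ≤ x ≤ 111 — valid
Class 5: x > 111 — invalid
Total equivalence classes: 5

5 equivalence classes


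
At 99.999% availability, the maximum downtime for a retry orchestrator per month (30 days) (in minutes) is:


Formula: allowed downtime = period * (100 - SLA) / 100
Period (month (30 days)) = 43200 minutes
Unavailability fraction = (100 - 99.999) / 100
Allowed downtime = 43200 * (100 - 99.999) / 100
Allowed downtime = 0.432 minutes

0.432 minutes


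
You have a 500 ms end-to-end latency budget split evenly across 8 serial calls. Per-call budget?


Formula: per_stage = total_budget / stages
per_stage = 500 / 8
per_stage = 62.5 ms

62.5 ms


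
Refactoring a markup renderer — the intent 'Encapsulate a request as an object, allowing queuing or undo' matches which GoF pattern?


This matches the Command pattern

Command


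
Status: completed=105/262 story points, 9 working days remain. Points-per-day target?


Formula: Required rate = Remaining points / Days left
Remaining = 262 - 105 = 157 points
Required rate = 157 / 9 = 17.44 points/day

17.44 points/day


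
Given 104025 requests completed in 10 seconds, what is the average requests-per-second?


Formula: throughput = requests / seconds
throughput = 104025 / 10
throughput = 10402.5 requests/second

10402.5 requests/second


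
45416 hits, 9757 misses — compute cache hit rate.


Formula: hit rate = hits / (hits + misses) * 100
hit rate = 45416 / (45416 + 9757) * 100
hit rate = 45416 / 55173 * 100
hit rate = 82.32%

82.32%


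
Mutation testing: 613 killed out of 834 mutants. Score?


Mutation score = killed / total * 100
Mutation score = 613 / 834 * 100
Mutation score = 73.5%

73.5%


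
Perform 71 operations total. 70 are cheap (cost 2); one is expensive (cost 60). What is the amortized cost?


Formula: Amortized cost = Total cost / Operations
Total cost = (70 * 2) + (1 * 60)
Total cost = 140 + 60 = 200
Amortized = 200 / 71 = 2.8169

2.8169


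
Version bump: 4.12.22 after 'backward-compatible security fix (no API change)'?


Current: 4.12.22
Change category: 'backward-compatible security fix (no API change)' → patch bump
SemVer rule: patch bump → increment PATCH (MAJOR and MINOR unchanged)
New: 4.12.23

4.12.23


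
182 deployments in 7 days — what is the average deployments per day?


Formula: deployments per day = releases / days
= 182 / 7
= 26.0 deploys/day
(equivalently, 182.0 deploys/week)

26.0 deploys/day


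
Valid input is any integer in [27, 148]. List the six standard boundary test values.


Range: [27, 148]
Boundaries: just below min, min, min+1, max-1, max, just above max
Values: [26, 27, 28, 147, 148, 149]

[26, 27, 28, 147, 148, 149]
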